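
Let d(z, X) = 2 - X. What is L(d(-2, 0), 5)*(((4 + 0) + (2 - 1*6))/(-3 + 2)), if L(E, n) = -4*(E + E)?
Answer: 0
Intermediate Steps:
L(E, n) = -8*E
L(d(-2, 0), 5)*(((4 + 0) + (2 - 1*6))/(-3 + 2)) = (-8*(2 - 1*0))*(((4 + 0) + (2 - 1*6))/(-3 + 2)) = (-8*(2 + 0))*((4 + (2 - 6))/(-1)) = (-8*2)*((4 - 4)*(-1)) = -0*(-1) = -16*0 = 0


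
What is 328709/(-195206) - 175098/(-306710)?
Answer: -33319078601/29935816130 ≈ -1.1130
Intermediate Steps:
328709/(-195206) - 175098/(-306710) = 328709*(-1/195206) - 175098*(-1/306710) = -328709/195206 + 87549/153355 = -33319078601/29935816130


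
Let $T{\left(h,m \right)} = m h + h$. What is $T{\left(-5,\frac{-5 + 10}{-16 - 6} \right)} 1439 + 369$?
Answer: $- \frac{114197}{22} \approx -5190.8$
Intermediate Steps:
$T{\left(h,m \right)} = h + h m$ ($T{\left(h,m \right)} = h m + h = h + h m$)
$T{\left(-5,\frac{-5 + 10}{-16 - 6} \right)} 1439 + 369 = - 5 \left(1 + \frac{-5 + 10}{-16 - 6}\right) 1439 + 369 = - 5 \left(1 + \frac{5}{-22}\right) 1439 + 369 = - 5 \left(1 + 5 \left(- \frac{1}{22}\right)\right) 1439 + 369 = - 5 \left(1 - \frac{5}{22}\right) 1439 + 369 = \left(-5\right) \frac{17}{22} \cdot 1439 + 369 = \left(- \frac{85}{22}\right) 1439 + 369 = - \frac{122315}{22} + 369 = - \frac{114197}{22}$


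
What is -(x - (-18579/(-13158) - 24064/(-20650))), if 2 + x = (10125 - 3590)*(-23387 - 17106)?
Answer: 11983515462250727/45285450 ≈ 2.6462e+8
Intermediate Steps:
x = -264621757 (x = -2 + (10125 - 3590)*(-23387 - 17106) = -2 + 6535*(-40493) = -2 - 264621755 = -264621757)
-(x - (-18579/(-13158) - 24064/(-20650))) = -(-264621757 - (-18579/(-13158) - 24064/(-20650))) = -(-264621757 - (-18579*(-1/13158) - 24064*(-1/20650))) = -(-264621757 - (6193/4386 + 12032/10325)) = -(-264621757 - 1*116715077/45285450) = -(-264621757 - 116715077/45285450) = -1*(-11983515462250727/45285450) = 11983515462250727/45285450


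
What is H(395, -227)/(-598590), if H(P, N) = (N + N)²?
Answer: -103058/299295 ≈ -0.34434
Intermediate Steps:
H(P, N) = 4*N² (H(P, N) = (2*N)² = 4*N²)
H(395, -227)/(-598590) = (4*(-227)²)/(-598590) = (4*51529)*(-1/598590) = 206116*(-1/598590) = -103058/299295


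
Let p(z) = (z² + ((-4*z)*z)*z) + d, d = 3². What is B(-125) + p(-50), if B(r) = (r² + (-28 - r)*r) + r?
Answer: 505884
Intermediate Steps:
B(r) = r + r² + r*(-28 - r) (B(r) = (r² + r*(-28 - r)) + r = r + r² + r*(-28 - r))
d = 9
p(z) = 9 + z² - 4*z³ (p(z) = (z² + ((-4*z)*z)*z) + 9 = (z² + (-4*z²)*z) + 9 = (z² - 4*z³) + 9 = 9 + z² - 4*z³)
B(-125) + p(-50) = -27*(-125) + (9 + (-50)² - 4*(-50)³) = 3375 + (9 + 2500 - 4*(-125000)) = 3375 + (9 + 2500 + 500000) = 3375 + 502509 = 505884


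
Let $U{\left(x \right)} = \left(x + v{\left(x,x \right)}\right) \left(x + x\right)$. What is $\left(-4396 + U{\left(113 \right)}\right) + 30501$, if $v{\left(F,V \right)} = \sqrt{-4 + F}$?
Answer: $51643 + 226 \sqrt{109} \approx 54003.0$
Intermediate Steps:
$U{\left(x \right)} = 2 x \left(x + \sqrt{-4 + x}\right)$ ($U{\left(x \right)} = \left(x + \sqrt{-4 + x}\right) \left(x + x\right) = \left(x + \sqrt{-4 + x}\right) 2 x = 2 x \left(x + \sqrt{-4 + x}\right)$)
$\left(-4396 + U{\left(113 \right)}\right) + 30501 = \left(-4396 + 2 \cdot 113 \left(113 + \sqrt{-4 + 113}\right)\right) + 30501 = \left(-4396 + 2 \cdot 113 \left(113 + \sqrt{109}\right)\right) + 30501 = \left(-4396 + \left(25538 + 226 \sqrt{109}\right)\right) + 30501 = \left(21142 + 226 \sqrt{109}\right) + 30501 = 51643 + 226 \sqrt{109}$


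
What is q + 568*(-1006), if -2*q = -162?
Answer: -571327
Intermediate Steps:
q = 81 (q = -½*(-162) = 81)
q + 568*(-1006) = 81 + 568*(-1006) = 81 - 571408 = -571327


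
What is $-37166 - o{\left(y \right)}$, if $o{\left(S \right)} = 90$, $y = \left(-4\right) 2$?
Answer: $-37256$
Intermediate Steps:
$y = -8$
$-37166 - o{\left(y \right)} = -37166 - 90 = -37256$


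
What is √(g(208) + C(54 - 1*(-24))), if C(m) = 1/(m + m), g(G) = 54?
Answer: 5*√13143/78 ≈ 7.3489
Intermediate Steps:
C(m) = 1/(2*m)
√(g(208) + C(54 - 1*(-24))) = √(54 + 1/(2*(54 - 1*(-24)))) = √(54 + 1/(2*(54 + 24))) = √(54 + (½)/78) = √(54 + (½)*(1/78)) = √(54 + 1/156) = √(8425/156) = 5*√13143/78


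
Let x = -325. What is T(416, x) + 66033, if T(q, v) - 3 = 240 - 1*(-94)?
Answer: 66370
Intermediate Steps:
T(q, v) = 337 (T(q, v) = 3 + (240 - 1*(-94)) = 3 + (240 + 94) = 3 + 334 = 337)
T(416, x) + 66033 = 337 + 66033 = 66370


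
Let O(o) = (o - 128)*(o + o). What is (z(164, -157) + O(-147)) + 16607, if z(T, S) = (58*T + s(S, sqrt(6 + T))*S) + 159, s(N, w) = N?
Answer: 131777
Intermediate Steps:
O(o) = 2*o*(-128 + o) (O(o) = (-128 + o)*(2*o) = 2*o*(-128 + o))
z(T, S) = 159 + S**2 + 58*T (z(T, S) = (58*T + S*S) + 159 = (58*T + S**2) + 159 = (S**2 + 58*T) + 159 = 159 + S**2 + 58*T)
(z(164, -157) + O(-147)) + 16607 = ((159 + (-157)**2 + 58*164) + 2*(-147)*(-128 - 147)) + 16607 = ((159 + 24649 + 9512) + 2*(-147)*(-275)) + 16607 = (34320 + 80850) + 16607 = 115170 + 16607 = 131777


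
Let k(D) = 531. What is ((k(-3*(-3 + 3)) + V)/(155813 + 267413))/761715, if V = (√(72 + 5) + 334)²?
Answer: 18694/53729598765 + 334*√77/161188796295 ≈ 3.6611e-7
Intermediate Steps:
V = (334 + √77)² (V = (√77 + 334)² = (334 + √77)² ≈ 1.1749e+5)
((k(-3*(-3 + 3)) + V)/(155813 + 267413))/761715 = ((531 + (334 + √77)²)/(155813 + 267413))/761715 = ((531 + (334 + √77)²)/423226)*(1/761715) = ((531 + (334 + √77)²)*(1/423226))*(1/761715) = (531/423226 + (334 + √77)²/423226)*(1/761715) = 59/35819732510 + (334 + √77)²/322377592590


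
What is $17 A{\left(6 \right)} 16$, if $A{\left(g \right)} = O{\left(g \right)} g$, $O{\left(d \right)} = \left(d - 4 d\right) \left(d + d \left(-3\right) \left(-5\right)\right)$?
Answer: $-2820096$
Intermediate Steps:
$O{\left(d \right)} = - 48 d^{2}$ ($O{\left(d \right)} = - 3 d \left(d + - 3 d \left(-5\right)\right) = - 3 d \left(d + 15 d\right) = - 3 d 16 d = - 48 d^{2}$)
$A{\left(g \right)} = - 48 g^{3}$ ($A{\left(g \right)} = - 48 g^{2} g = - 48 g^{3}$)
$17 A{\left(6 \right)} 16 = 17 \left(- 48 \cdot 6^{3}\right) 16 = 17 \left(\left(-48\right) 216\right) 16 = 17 \left(-10368\right) 16 = \left(-176256\right) 16 = -2820096$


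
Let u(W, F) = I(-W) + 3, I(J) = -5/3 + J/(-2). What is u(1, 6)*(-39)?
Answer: -143/2 ≈ -71.500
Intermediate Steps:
I(J) = -5/3 - J/2 (I(J) = -5*⅓ + J*(-½) = -5/3 - J/2)
u(W, F) = 4/3 + W/2 (u(W, F) = (-5/3 - (-1)*W/2) + 3 = (-5/3 + W/2) + 3 = 4/3 + W/2)
u(1, 6)*(-39) = (4/3 + (½)*1)*(-39) = (4/3 + ½)*(-39) = (11/6)*(-39) = -143/2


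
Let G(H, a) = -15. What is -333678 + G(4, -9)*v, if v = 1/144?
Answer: -16016549/48 ≈ -3.3368e+5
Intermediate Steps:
v = 1/144 ≈ 0.0069444
-333678 + G(4, -9)*v = -333678 - 15*1/144 = -333678 - 5/48 = -16016549/48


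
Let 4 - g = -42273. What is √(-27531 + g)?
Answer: √14746 ≈ 121.43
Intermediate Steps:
g = 42277 (g = 4 - 1*(-42273) = 4 + 42273 = 42277)
√(-27531 + g) = √(-27531 + 42277) = √14746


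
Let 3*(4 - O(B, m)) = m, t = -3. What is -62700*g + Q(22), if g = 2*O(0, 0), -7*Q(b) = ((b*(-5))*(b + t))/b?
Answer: -3511105/7 ≈ -5.0159e+5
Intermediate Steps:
O(B, m) = 4 - m/3
Q(b) = -15/7 + 5*b/7 (Q(b) = -(b*(-5))*(b - 3)/(7*b) = -(-5*b)*(-3 + b)/(7*b) = -(-5*b*(-3 + b))/(7*b) = -(15 - 5*b)/7 = -15/7 + 5*b/7)
g = 8 (g = 2*(4 - 1/3*0) = 2*(4 + 0) = 2*4 = 8)
-62700*g + Q(22) = -62700*8 + (-15/7 + (5/7)*22) = -825*608 + (-15/7 + 110/7) = -501600 + 95/7 = -3511105/7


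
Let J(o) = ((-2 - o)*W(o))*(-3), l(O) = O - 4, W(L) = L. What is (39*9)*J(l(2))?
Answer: 0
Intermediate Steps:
l(O) = -4 + O
J(o) = -3*o*(-2 - o) (J(o) = ((-2 - o)*o)*(-3) = (o*(-2 - o))*(-3) = -3*o*(-2 - o))
(39*9)*J(l(2)) = (39*9)*(3*(-4 + 2)*(2 + (-4 + 2))) = 351*(3*(-2)*(2 - 2)) = 351*(3*(-2)*0) = 351*0 = 0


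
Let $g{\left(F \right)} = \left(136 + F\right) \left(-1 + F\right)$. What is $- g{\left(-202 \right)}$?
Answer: $-13398$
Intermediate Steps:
$g{\left(F \right)} = \left(-1 + F\right) \left(136 + F\right)$
$- g{\left(-202 \right)} = - (-136 + \left(-202\right)^{2} + 135 \left(-202\right)) = - (-136 + 40804 - 27270) = \left(-1\right) 13398 = -13398$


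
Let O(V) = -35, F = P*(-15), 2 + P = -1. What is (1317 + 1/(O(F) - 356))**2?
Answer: 265169382916/152881 ≈ 1.7345e+6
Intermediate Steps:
P = -3 (P = -2 - 1 = -3)
F = 45 (F = -3*(-15) = 45)
(1317 + 1/(O(F) - 356))**2 = (1317 + 1/(-35 - 356))**2 = (1317 + 1/(-391))**2 = (1317 - 1/391)**2 = (514946/391)**2 = 265169382916/152881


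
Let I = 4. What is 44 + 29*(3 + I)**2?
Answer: 1465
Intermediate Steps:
44 + 29*(3 + I)**2 = 44 + 29*(3 + 4)**2 = 44 + 29*7**2 = 44 + 29*49 = 44 + 1421 = 1465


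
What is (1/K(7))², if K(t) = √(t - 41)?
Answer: -1/34 ≈ -0.029412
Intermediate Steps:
K(t) = √(-41 + t)
(1/K(7))² = (1/(√(-41 + 7)))² = (1/(√(-34)))² = (1/(I*√34))² = (-I*√34/34)² = -1/34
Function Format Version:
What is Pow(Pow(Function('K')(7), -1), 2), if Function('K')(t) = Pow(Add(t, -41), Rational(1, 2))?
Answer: Rational(-1, 34) ≈ -0.029412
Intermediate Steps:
Function('K')(t) = Pow(Add(-41, t), Rational(1, 2))
Pow(Pow(Function('K')(7), -1), 2) = Pow(Pow(Pow(Add(-41, 7), Rational(1, 2)), -1), 2) = Pow(Pow(Pow(-34, Rational(1, 2)), -1), 2) = Pow(Pow(Mul(I, Pow(34, Rational(1, 2))), -1), 2) = Pow(Mul(Rational(-1, 34), I, Pow(34, Rational(1, 2))), 2) = Rational(-1, 34)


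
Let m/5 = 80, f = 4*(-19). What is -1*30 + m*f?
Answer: -30430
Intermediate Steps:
f = -76
m = 400 (m = 5*80 = 400)
-1*30 + m*f = -1*30 + 400*(-76) = -30 - 30400 = -30430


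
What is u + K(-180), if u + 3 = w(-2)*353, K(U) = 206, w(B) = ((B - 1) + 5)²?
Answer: 1615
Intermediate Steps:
w(B) = (4 + B)² (w(B) = ((-1 + B) + 5)² = (4 + B)²)
u = 1409 (u = -3 + (4 - 2)²*353 = -3 + 2²*353 = -3 + 4*353 = -3 + 1412 = 1409)
u + K(-180) = 1409 + 206 = 1615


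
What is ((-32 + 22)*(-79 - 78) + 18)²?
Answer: 2521744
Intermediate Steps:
((-32 + 22)*(-79 - 78) + 18)² = (-10*(-157) + 18)² = (1570 + 18)² = 1588² = 2521744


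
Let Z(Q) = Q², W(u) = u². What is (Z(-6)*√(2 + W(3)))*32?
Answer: 1152*√11 ≈ 3820.8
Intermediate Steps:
(Z(-6)*√(2 + W(3)))*32 = ((-6)²*√(2 + 3²))*32 = (36*√(2 + 9))*32 = (36*√11)*32 = 1152*√11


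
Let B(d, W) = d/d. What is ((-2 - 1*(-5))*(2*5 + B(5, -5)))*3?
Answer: 99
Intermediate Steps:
B(d, W) = 1
((-2 - 1*(-5))*(2*5 + B(5, -5)))*3 = ((-2 - 1*(-5))*(2*5 + 1))*3 = ((-2 + 5)*(10 + 1))*3 = (3*11)*3 = 33*3 = 99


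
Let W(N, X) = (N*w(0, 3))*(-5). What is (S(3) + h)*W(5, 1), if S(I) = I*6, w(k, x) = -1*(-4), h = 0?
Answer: -1800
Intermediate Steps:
w(k, x) = 4
S(I) = 6*I
W(N, X) = -20*N (W(N, X) = (N*4)*(-5) = (4*N)*(-5) = -20*N)
(S(3) + h)*W(5, 1) = (6*3 + 0)*(-20*5) = (18 + 0)*(-100) = 18*(-100) = -1800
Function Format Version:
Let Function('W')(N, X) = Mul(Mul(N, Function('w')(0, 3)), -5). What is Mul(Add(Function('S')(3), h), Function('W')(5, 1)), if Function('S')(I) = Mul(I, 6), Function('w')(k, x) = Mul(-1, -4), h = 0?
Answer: -1800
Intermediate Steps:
Function('w')(k, x) = 4
Function('S')(I) = Mul(6, I)
Function('W')(N, X) = Mul(-20, N) (Function('W')(N, X) = Mul(Mul(N, 4), -5) = Mul(Mul(4, N), -5) = Mul(-20, N))
Mul(Add(Function('S')(3), h), Function('W')(5, 1)) = Mul(Add(Mul(6, 3), 0), Mul(-20, 5)) = Mul(Add(18, 0), -100) = Mul(18, -100) = -1800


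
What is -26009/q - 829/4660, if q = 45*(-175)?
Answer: 22934713/7339500 ≈ 3.1248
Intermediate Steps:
q = -7875
-26009/q - 829/4660 = -26009/(-7875) - 829/4660 = -26009*(-1/7875) - 829*1/4660 = 26009/7875 - 829/4660 = 22934713/7339500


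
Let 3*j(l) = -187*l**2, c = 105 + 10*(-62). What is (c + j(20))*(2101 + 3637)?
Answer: -438067610/3 ≈ -1.4602e+8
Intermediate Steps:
c = -515 (c = 105 - 620 = -515)
j(l) = -187*l**2/3 (j(l) = (-187*l**2)/3 = -187*l**2/3)
(c + j(20))*(2101 + 3637) = (-515 - 187/3*20**2)*(2101 + 3637) = (-515 - 187/3*400)*5738 = (-515 - 74800/3)*5738 = -76345/3*5738 = -438067610/3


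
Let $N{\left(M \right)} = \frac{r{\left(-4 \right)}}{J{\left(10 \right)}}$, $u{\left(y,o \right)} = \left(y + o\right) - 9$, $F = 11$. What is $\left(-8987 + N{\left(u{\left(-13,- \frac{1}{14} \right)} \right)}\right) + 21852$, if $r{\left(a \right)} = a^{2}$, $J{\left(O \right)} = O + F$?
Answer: $\frac{270181}{21} \approx 12866.0$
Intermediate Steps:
$J{\left(O \right)} = 11 + O$ ($J{\left(O \right)} = O + 11 = 11 + O$)
$u{\left(y,o \right)} = -9 + o + y$ ($u{\left(y,o \right)} = \left(o + y\right) - 9 = -9 + o + y$)
$N{\left(M \right)} = \frac{16}{21}$ ($N{\left(M \right)} = \frac{\left(-4\right)^{2}}{11 + 10} = \frac{16}{21}$)
$\left(-8987 + N{\left(u{\left(-13,- \frac{1}{14} \right)} \right)}\right) + 21852 = \left(-8987 + \frac{16}{21}\right) + 21852 = - \frac{188711}{21} + 21852 = \frac{270181}{21}$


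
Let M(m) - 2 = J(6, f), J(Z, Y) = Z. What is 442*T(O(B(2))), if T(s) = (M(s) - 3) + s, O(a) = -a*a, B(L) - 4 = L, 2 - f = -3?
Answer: -13702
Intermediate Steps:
f = 5 (f = 2 - 1*(-3) = 2 + 3 = 5)
B(L) = 4 + L
M(m) = 8 (M(m) = 2 + 6 = 8)
O(a) = -a²
T(s) = 5 + s (T(s) = (8 - 3) + s = 5 + s)
442*T(O(B(2))) = 442*(5 - (4 + 2)²) = 442*(5 - 1*6²) = 442*(5 - 1*36) = 442*(5 - 36) = 442*(-31) = -13702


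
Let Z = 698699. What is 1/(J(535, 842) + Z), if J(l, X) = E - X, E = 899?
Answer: 1/698756 ≈ 1.4311e-6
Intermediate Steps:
J(l, X) = 899 - X
1/(J(535, 842) + Z) = 1/((899 - 1*842) + 698699) = 1/((899 - 842) + 698699) = 1/(57 + 698699) = 1/698756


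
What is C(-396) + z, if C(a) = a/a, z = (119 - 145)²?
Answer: 677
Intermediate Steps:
z = 676 (z = (-26)² = 676)
C(a) = 1
C(-396) + z = 1 + 676 = 677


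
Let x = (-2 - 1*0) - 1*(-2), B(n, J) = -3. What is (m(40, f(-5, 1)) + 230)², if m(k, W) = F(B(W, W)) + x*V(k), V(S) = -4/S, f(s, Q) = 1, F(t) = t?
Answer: 51529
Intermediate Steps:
x = 0 (x = (-2 + 0) + 2 = -2 + 2 = 0)
m(k, W) = -3 (m(k, W) = -3 + 0*(-4/k) = -3 + 0 = -3)
(m(40, f(-5, 1)) + 230)² = (-3 + 230)² = 227² = 51529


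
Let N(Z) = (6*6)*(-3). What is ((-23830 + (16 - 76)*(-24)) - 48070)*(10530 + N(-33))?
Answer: -734334120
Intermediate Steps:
N(Z) = -108 (N(Z) = 36*(-3) = -108)
((-23830 + (16 - 76)*(-24)) - 48070)*(10530 + N(-33)) = ((-23830 + (16 - 76)*(-24)) - 48070)*(10530 - 108) = ((-23830 - 60*(-24)) - 48070)*10422 = ((-23830 + 1440) - 48070)*10422 = (-22390 - 48070)*10422 = -70460*10422 = -734334120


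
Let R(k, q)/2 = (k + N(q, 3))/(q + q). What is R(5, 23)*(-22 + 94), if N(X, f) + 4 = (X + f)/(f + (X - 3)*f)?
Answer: 712/161 ≈ 4.4224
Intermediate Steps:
N(X, f) = -4 + (X + f)/(f + f*(-3 + X)) (N(X, f) = -4 + (X + f)/(f + (X - 3)*f) = -4 + (X + f)/(f + (-3 + X)*f) = -4 + (X + f)/(f + f*(-3 + X)))
R(k, q) = (k + (27 - 11*q)/(3*(-2 + q)))/q (R(k, q) = 2*((k + (q + 9*3 - 4*q*3)/(3*(-2 + q)))/(q + q)) = 2*((k + (q + 27 - 12*q)/(3*(-2 + q)))/((2*q))) = 2*((k + (27 - 11*q)/(3*(-2 + q)))*(1/(2*q))) = 2*((k + (27 - 11*q)/(3*(-2 + q)))/(2*q)) = (k + (27 - 11*q)/(3*(-2 + q)))/q)
R(5, 23)*(-22 + 94) = ((9 - 11/3*23 + 5*(-2 + 23))/(23*(-2 + 23)))*(-22 + 94) = ((1/23)*(9 - 253/3 + 5*21)/21)*72 = ((1/23)*(1/21)*(9 - 253/3 + 105))*72 = ((1/23)*(1/21)*(89/3))*72 = (89/1449)*72 = 712/161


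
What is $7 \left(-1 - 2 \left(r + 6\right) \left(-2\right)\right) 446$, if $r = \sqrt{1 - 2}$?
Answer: $71806 + 12488 i \approx 71806.0 + 12488.0 i$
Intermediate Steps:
$r = i$ ($r = \sqrt{-1} = i \approx 1.0 i$)
$7 \left(-1 - 2 \left(r + 6\right) \left(-2\right)\right) 446 = 7 \left(-1 - 2 \left(i + 6\right) \left(-2\right)\right) 446 = 7 \left(-1 - 2 \left(6 + i\right) \left(-2\right)\right) 446 = 7 \left(-1 - 2 \left(-12 - 2 i\right)\right) 446 = 7 \left(-1 + \left(24 + 4 i\right)\right) 446 = 7 \left(23 + 4 i\right) 446 = \left(161 + 28 i\right) 446 = 71806 + 12488 i$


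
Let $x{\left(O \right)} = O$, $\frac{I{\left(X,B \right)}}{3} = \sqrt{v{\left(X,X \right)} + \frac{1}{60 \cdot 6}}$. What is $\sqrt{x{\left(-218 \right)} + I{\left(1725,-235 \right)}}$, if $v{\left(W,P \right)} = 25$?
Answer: $\frac{\sqrt{-21800 + 5 \sqrt{90010}}}{10} \approx 14.248 i$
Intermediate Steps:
$I{\left(X,B \right)} = \frac{\sqrt{90010}}{20}$ ($I{\left(X,B \right)} = 3 \sqrt{25 + \frac{1}{60 \cdot 6}} = 3 \sqrt{25 + \frac{1}{360}} = 3 \sqrt{\frac{9001}{360}} = 3 \frac{\sqrt{90010}}{60} = \frac{\sqrt{90010}}{20}$)
$\sqrt{x{\left(-218 \right)} + I{\left(1725,-235 \right)}} = \sqrt{-218 + \frac{\sqrt{90010}}{20}}$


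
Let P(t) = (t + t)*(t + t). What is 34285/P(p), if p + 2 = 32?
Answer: 6857/720 ≈ 9.5236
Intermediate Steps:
p = 30 (p = -2 + 32 = 30)
P(t) = 4*t² (P(t) = (2*t)*(2*t) = 4*t²)
34285/P(p) = 34285/((4*30²)) = 34285/((4*900)) = 34285/3600 = 34285*(1/3600) = 6857/720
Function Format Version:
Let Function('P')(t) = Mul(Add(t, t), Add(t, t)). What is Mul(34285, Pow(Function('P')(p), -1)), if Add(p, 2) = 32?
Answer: Rational(6857, 720) ≈ 9.5236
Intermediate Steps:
p = 30 (p = Add(-2, 32) = 30)
Function('P')(t) = Mul(4, Pow(t, 2)) (Function('P')(t) = Mul(Mul(2, t), Mul(2, t)) = Mul(4, Pow(t, 2)))
Mul(34285, Pow(Function('P')(p), -1)) = Mul(34285, Pow(Mul(4, Pow(30, 2)), -1)) = Mul(34285, Pow(Mul(4, 900), -1)) = Mul(34285, Pow(3600, -1)) = Mul(34285, Rational(1, 3600)) = Rational(6857, 720)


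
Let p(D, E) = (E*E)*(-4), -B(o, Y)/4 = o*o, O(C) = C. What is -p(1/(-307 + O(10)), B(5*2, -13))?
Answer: 640000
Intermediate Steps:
B(o, Y) = -4*o² (B(o, Y) = -4*o*o = -4*o²)
p(D, E) = -4*E² (p(D, E) = E²*(-4) = -4*E²)
-p(1/(-307 + O(10)), B(5*2, -13)) = -(-4)*(-4*(5*2)²)² = -(-4)*(-4*10²)² = -(-4)*(-4*100)² = -(-4)*(-400)² = -(-4)*160000 = -1*(-640000) = 640000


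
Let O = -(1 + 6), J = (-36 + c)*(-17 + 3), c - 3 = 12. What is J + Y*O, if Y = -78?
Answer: 840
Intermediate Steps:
c = 15 (c = 3 + 12 = 15)
J = 294 (J = (-36 + 15)*(-17 + 3) = -21*(-14) = 294)
O = -7 (O = -1*7 = -7)
J + Y*O = 294 - 78*(-7) = 294 + 546 = 840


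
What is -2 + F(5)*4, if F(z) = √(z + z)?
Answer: -2 + 4*√10 ≈ 10.649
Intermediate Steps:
F(z) = √2*√z (F(z) = √(2*z) = √2*√z)
-2 + F(5)*4 = -2 + (√2*√5)*4 = -2 + √10*4 = -2 + 4*√10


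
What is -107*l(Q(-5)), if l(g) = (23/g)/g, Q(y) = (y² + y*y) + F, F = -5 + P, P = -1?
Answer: -2461/1936 ≈ -1.2712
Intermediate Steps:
F = -6 (F = -5 - 1 = -6)
Q(y) = -6 + 2*y² (Q(y) = (y² + y*y) - 6 = (y² + y²) - 6 = 2*y² - 6 = -6 + 2*y²)
l(g) = 23/g²
-107*l(Q(-5)) = -2461/(-6 + 2*(-5)²)² = -2461/(-6 + 2*25)² = -2461/(-6 + 50)² = -2461/44² = -2461/1936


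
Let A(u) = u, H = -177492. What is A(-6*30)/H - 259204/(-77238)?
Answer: 273931781/81601947 ≈ 3.3569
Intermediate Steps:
A(-6*30)/H - 259204/(-77238) = -6*30/(-177492) - 259204/(-77238) = -180*(-1/177492) - 259204*(-1/77238) = 15/14791 + 129602/38619 = 273931781/81601947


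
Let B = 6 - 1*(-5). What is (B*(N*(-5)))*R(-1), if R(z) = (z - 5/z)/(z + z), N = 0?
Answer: 0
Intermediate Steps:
B = 11 (B = 6 + 5 = 11)
R(z) = (z - 5/z)/(2*z) (R(z) = (z - 5/z)/((2*z)) = (z - 5/z)*(1/(2*z)) = (z - 5/z)/(2*z))
(B*(N*(-5)))*R(-1) = (11*(0*(-5)))*((½)*(-5 + (-1)²)/(-1)²) = (11*0)*((½)*1*(-5 + 1)) = 0*((½)*1*(-4)) = 0*(-2) = 0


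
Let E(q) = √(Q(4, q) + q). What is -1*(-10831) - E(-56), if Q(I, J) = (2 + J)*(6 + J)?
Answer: 10831 - 2*√661 ≈ 10780.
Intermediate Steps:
E(q) = √(12 + q² + 9*q) (E(q) = √((12 + q² + 8*q) + q) = √(12 + q² + 9*q))
-1*(-10831) - E(-56) = -1*(-10831) - √(12 + (-56)² + 9*(-56)) = 10831 - √(12 + 3136 - 504) = 10831 - √2644 = 10831 - 2*√661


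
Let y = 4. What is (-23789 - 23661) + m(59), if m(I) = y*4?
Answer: -47434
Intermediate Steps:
m(I) = 16 (m(I) = 4*4 = 16)
(-23789 - 23661) + m(59) = (-23789 - 23661) + 16 = -47450 + 16 = -47434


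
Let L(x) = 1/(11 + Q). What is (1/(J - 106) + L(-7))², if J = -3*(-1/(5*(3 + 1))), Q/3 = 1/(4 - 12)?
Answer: 232135696/32380203025 ≈ 0.0071691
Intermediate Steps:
Q = -3/8 (Q = 3/(4 - 12) = 3/(-8) = 3*(-⅛) = -3/8 ≈ -0.37500)
J = 3/20 (J = -3/((-5*4)) = -3/(-20) = -3*(-1/20) = 3/20 ≈ 0.15000)
L(x) = 8/85 (L(x) = 1/(11 - 3/8) = 1/(85/8) = 8/85)
(1/(J - 106) + L(-7))² = (1/(3/20 - 106) + 8/85)² = (1/(-2117/20) + 8/85)² = (-20/2117 + 8/85)² = (15236/179945)² = 232135696/32380203025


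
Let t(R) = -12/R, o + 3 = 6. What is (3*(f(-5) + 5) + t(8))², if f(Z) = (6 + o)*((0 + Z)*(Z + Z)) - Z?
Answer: 7601049/4 ≈ 1.9003e+6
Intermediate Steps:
o = 3 (o = -3 + 6 = 3)
f(Z) = -Z + 18*Z² (f(Z) = (6 + 3)*((0 + Z)*(Z + Z)) - Z = 9*(Z*(2*Z)) - Z = 9*(2*Z²) - Z = 18*Z² - Z = -Z + 18*Z²)
(3*(f(-5) + 5) + t(8))² = (3*(-5*(-1 + 18*(-5)) + 5) - 12/8)² = (3*(-5*(-1 - 90) + 5) - 12*⅛)² = (3*(-5*(-91) + 5) - 3/2)² = (3*(455 + 5) - 3/2)² = (3*460 - 3/2)² = (1380 - 3/2)² = (2757/2)² = 7601049/4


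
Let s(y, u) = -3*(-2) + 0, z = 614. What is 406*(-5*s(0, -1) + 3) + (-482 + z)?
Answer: -10830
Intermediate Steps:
s(y, u) = 6 (s(y, u) = 6 + 0 = 6)
406*(-5*s(0, -1) + 3) + (-482 + z) = 406*(-5*6 + 3) + (-482 + 614) = 406*(-30 + 3) + 132 = 406*(-27) + 132 = -10962 + 132 = -10830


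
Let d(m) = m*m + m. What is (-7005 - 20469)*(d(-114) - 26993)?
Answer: 387685614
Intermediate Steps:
d(m) = m + m² (d(m) = m² + m = m + m²)
(-7005 - 20469)*(d(-114) - 26993) = (-7005 - 20469)*(-114*(1 - 114) - 26993) = -27474*(-114*(-113) - 26993) = -27474*(12882 - 26993) = -27474*(-14111) = 387685614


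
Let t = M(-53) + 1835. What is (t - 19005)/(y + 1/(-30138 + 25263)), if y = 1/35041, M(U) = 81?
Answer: 2919226288875/30166 ≈ 9.6772e+7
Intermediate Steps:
y = 1/35041 ≈ 2.8538e-5
t = 1916 (t = 81 + 1835 = 1916)
(t - 19005)/(y + 1/(-30138 + 25263)) = (1916 - 19005)/(1/35041 + 1/(-30138 + 25263)) = -17089/(1/35041 + 1/(-4875)) = -17089/(1/35041 - 1/4875) = -17089/(-30166/170824875) = -17089*(-170824875/30166) = 2919226288875/30166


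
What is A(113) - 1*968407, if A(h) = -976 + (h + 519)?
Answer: -968751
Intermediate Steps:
A(h) = -457 + h (A(h) = -976 + (519 + h) = -457 + h)
A(113) - 1*968407 = (-457 + 113) - 1*968407 = -344 - 968407 = -968751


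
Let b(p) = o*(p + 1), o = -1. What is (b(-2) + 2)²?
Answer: 9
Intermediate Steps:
b(p) = -1 - p (b(p) = -(p + 1) = -(1 + p) = -1 - p)
(b(-2) + 2)² = ((-1 - 1*(-2)) + 2)² = ((-1 + 2) + 2)² = (1 + 2)² = 3² = 9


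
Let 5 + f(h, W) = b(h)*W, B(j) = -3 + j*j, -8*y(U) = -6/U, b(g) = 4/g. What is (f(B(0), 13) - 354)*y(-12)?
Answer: 1129/48 ≈ 23.521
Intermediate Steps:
y(U) = 3/(4*U) (y(U) = -(-3)/(4*U) = 3/(4*U))
B(j) = -3 + j²
f(h, W) = -5 + 4*W/h (f(h, W) = -5 + (4/h)*W = -5 + 4*W/h)
(f(B(0), 13) - 354)*y(-12) = ((-5 + 4*13/(-3 + 0²)) - 354)*((¾)/(-12)) = ((-5 + 4*13/(-3 + 0)) - 354)*((¾)*(-1/12)) = ((-5 + 4*13/(-3)) - 354)*(-1/16) = ((-5 + 4*13*(-⅓)) - 354)*(-1/16) = ((-5 - 52/3) - 354)*(-1/16) = (-67/3 - 354)*(-1/16) = -1129/3*(-1/16) = 1129/48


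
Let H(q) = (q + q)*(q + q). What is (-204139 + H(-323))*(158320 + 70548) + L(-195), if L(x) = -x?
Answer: 48789393831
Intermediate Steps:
H(q) = 4*q² (H(q) = (2*q)*(2*q) = 4*q²)
(-204139 + H(-323))*(158320 + 70548) + L(-195) = (-204139 + 4*(-323)²)*(158320 + 70548) - 1*(-195) = (-204139 + 4*104329)*228868 + 195 = (-204139 + 417316)*228868 + 195 = 213177*228868 + 195 = 48789393636 + 195 = 48789393831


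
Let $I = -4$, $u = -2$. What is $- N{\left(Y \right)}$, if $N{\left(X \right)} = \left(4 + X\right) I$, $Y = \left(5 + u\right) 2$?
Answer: $40$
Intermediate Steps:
$Y = 6$ ($Y = \left(5 - 2\right) 2 = 3 \cdot 2 = 6$)
$N{\left(X \right)} = -16 - 4 X$ ($N{\left(X \right)} = \left(4 + X\right) \left(-4\right) = -16 - 4 X$)
$- N{\left(Y \right)} = - (-16 - 24) = \left(-1\right) \left(-40\right) = 40$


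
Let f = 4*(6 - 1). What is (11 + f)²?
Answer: 961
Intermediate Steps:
f = 20 (f = 4*5 = 20)
(11 + f)² = (11 + 20)² = 31² = 961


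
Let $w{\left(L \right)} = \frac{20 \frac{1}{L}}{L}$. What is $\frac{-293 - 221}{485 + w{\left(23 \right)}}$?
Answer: $- \frac{271906}{256585} \approx -1.0597$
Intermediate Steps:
$w{\left(L \right)} = \frac{20}{L^{2}}$
$\frac{-293 - 221}{485 + w{\left(23 \right)}} = \frac{-293 - 221}{485 + \frac{20}{529}} = \frac{-293 - 221}{485 + 20 \cdot \frac{1}{529}} = - \frac{514}{485 + \frac{20}{529}} = - \frac{514}{\frac{256585}{529}} = \left(-514\right) \frac{529}{256585} = - \frac{271906}{256585}$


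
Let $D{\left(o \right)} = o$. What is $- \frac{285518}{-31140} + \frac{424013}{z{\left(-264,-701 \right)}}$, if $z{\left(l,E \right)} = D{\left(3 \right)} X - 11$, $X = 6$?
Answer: $\frac{6602881723}{108990} \approx 60582.0$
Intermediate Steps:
$z{\left(l,E \right)} = 7$ ($z{\left(l,E \right)} = 3 \cdot 6 - 11 = 18 - 11 = 7$)
$- \frac{285518}{-31140} + \frac{424013}{z{\left(-264,-701 \right)}} = - \frac{285518}{-31140} + \frac{424013}{7} = \left(-285518\right) \left(- \frac{1}{31140}\right) + 424013 \cdot \frac{1}{7} = \frac{142759}{15570} + \frac{424013}{7} = \frac{6602881723}{108990}$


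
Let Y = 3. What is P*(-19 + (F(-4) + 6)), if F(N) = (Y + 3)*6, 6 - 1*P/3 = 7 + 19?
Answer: -1380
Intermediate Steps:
P = -60 (P = 18 - 3*(7 + 19) = 18 - 3*26 = 18 - 78 = -60)
F(N) = 36 (F(N) = (3 + 3)*6 = 6*6 = 36)
P*(-19 + (F(-4) + 6)) = -60*(-19 + (36 + 6)) = -60*(-19 + 42) = -60*23 = -1380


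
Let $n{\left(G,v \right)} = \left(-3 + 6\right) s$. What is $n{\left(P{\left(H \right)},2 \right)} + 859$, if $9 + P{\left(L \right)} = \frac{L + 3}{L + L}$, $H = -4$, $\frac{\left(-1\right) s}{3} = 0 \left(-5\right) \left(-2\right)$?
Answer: $859$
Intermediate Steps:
$s = 0$ ($s = - 3 \cdot 0 \left(-5\right) \left(-2\right) = - 3 \cdot 0 \left(-2\right) = \left(-3\right) 0 = 0$)
$P{\left(L \right)} = -9 + \frac{3 + L}{2 L}$ ($P{\left(L \right)} = -9 + \frac{L + 3}{L + L} = -9 + \frac{3 + L}{2 L}$)
$n{\left(G,v \right)} = 0$ ($n{\left(G,v \right)} = \left(-3 + 6\right) 0 = 3 \cdot 0 = 0$)
$n{\left(P{\left(H \right)},2 \right)} + 859 = 0 + 859 = 859$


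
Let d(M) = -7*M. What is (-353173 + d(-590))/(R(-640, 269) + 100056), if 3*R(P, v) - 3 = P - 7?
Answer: -1047129/299524 ≈ -3.4960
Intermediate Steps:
R(P, v) = -4/3 + P/3 (R(P, v) = 1 + (P - 7)/3 = 1 + (-7 + P)/3 = 1 + (-7/3 + P/3) = -4/3 + P/3)
(-353173 + d(-590))/(R(-640, 269) + 100056) = (-353173 - 7*(-590))/((-4/3 + (⅓)*(-640)) + 100056) = (-353173 + 4130)/((-4/3 - 640/3) + 100056) = -349043/(-644/3 + 100056) = -349043/299524/3 = -349043*3/299524 = -1047129/299524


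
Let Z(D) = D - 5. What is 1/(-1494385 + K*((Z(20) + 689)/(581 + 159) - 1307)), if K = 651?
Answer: -185/433755194 ≈ -4.2651e-7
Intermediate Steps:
Z(D) = -5 + D
1/(-1494385 + K*((Z(20) + 689)/(581 + 159) - 1307)) = 1/(-1494385 + 651*(((-5 + 20) + 689)/(581 + 159) - 1307)) = 1/(-1494385 + 651*((15 + 689)/740 - 1307)) = 1/(-1494385 + 651*(704*(1/740) - 1307)) = 1/(-1494385 + 651*(176/185 - 1307)) = 1/(-1494385 + 651*(-241619/185)) = 1/(-1494385 - 157293969/185) = 1/(-433755194/185) = -185/433755194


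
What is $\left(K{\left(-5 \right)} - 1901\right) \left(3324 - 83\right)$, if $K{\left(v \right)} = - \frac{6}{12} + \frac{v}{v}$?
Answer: $- \frac{12319041}{2} \approx -6.1595 \cdot 10^{6}$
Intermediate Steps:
$K{\left(v \right)} = \frac{1}{2}$ ($K{\left(v \right)} = \left(-6\right) \frac{1}{12} + 1 = - \frac{1}{2} + 1 = \frac{1}{2}$)
$\left(K{\left(-5 \right)} - 1901\right) \left(3324 - 83\right) = \left(\frac{1}{2} - 1901\right) \left(3324 - 83\right) = \left(- \frac{3801}{2}\right) 3241 = - \frac{12319041}{2}$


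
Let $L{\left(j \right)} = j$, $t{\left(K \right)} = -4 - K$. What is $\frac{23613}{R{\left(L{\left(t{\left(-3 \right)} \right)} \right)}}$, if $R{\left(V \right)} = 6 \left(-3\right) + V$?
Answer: $- \frac{23613}{19} \approx -1242.8$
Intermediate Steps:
$R{\left(V \right)} = -18 + V$
$\frac{23613}{R{\left(L{\left(t{\left(-3 \right)} \right)} \right)}} = \frac{23613}{-18 - 1} = \frac{23613}{-19} = 23613 \left(- \frac{1}{19}\right) = - \frac{23613}{19}$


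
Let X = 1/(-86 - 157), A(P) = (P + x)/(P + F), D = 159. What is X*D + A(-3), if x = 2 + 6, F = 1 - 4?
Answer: -241/162 ≈ -1.4877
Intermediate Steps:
F = -3
x = 8
A(P) = (8 + P)/(-3 + P) (A(P) = (P + 8)/(P - 3) = (8 + P)/(-3 + P))
X = -1/243 (X = 1/(-243) = -1/243 ≈ -0.0041152)
X*D + A(-3) = -1/243*159 + (8 - 3)/(-3 - 3) = -53/81 + 5/(-6) = -53/81 - ⅙*5 = -53/81 - ⅚ = -241/162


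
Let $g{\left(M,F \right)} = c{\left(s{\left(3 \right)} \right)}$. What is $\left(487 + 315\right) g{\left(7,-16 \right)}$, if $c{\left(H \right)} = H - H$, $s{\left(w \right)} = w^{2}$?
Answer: $0$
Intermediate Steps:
$c{\left(H \right)} = 0$
$g{\left(M,F \right)} = 0$
$\left(487 + 315\right) g{\left(7,-16 \right)} = \left(487 + 315\right) 0 = 802 \cdot 0 = 0$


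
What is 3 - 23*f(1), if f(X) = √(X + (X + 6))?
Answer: 3 - 46*√2 ≈ -62.054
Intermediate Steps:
f(X) = √(6 + 2*X) (f(X) = √(X + (6 + X)) = √(6 + 2*X))
3 - 23*f(1) = 3 - 23*√(6 + 2*1) = 3 - 23*√(6 + 2) = 3 - 46*√2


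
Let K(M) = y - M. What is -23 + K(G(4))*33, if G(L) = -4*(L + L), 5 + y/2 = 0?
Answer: 703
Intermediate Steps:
y = -10 (y = -10 + 2*0 = -10 + 0 = -10)
G(L) = -8*L
K(M) = -10 - M
-23 + K(G(4))*33 = -23 + (-10 - (-8)*4)*33 = -23 + (-10 - 1*(-32))*33 = -23 + (-10 + 32)*33 = -23 + 22*33 = -23 + 726 = 703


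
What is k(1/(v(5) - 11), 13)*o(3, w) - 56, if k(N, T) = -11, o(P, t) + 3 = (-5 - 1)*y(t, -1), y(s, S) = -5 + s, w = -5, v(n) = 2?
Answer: -683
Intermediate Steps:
o(P, t) = 27 - 6*t (o(P, t) = -3 + (-5 - 1)*(-5 + t) = -3 - 6*(-5 + t) = -3 + (30 - 6*t) = 27 - 6*t)
k(1/(v(5) - 11), 13)*o(3, w) - 56 = -11*(27 - 6*(-5)) - 56 = -11*(27 + 30) - 56 = -11*57 - 56 = -627 - 56 = -683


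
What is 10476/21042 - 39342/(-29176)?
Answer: 4497945/2436196 ≈ 1.8463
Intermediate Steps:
10476/21042 - 39342/(-29176) = 10476*(1/21042) - 39342*(-1/29176) = 582/1169 + 19671/14588 = 4497945/2436196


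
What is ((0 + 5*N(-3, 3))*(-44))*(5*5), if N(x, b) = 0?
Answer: 0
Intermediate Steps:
((0 + 5*N(-3, 3))*(-44))*(5*5) = ((0 + 5*0)*(-44))*(5*5) = ((0 + 0)*(-44))*25 = (0*(-44))*25 = 0*25 = 0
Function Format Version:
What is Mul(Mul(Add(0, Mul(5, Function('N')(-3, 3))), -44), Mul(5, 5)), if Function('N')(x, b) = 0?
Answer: 0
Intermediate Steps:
Mul(Mul(Add(0, Mul(5, Function('N')(-3, 3))), -44), Mul(5, 5)) = Mul(Mul(Add(0, Mul(5, 0)), -44), Mul(5, 5)) = Mul(Mul(Add(0, 0), -44), 25) = Mul(Mul(0, -44), 25) = Mul(0, 25) = 0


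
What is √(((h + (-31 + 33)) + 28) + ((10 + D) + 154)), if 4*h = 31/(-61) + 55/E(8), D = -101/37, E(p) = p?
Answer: √62876693182/18056 ≈ 13.887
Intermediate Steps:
D = -101/37 (D = -101*1/37 = -101/37 ≈ -2.7297)
h = 3107/1952 (h = (31/(-61) + 55/8)/4 = (31*(-1/61) + 55*(⅛))/4 = (-31/61 + 55/8)/4 = (¼)*(3107/488) = 3107/1952 ≈ 1.5917)
√(((h + (-31 + 33)) + 28) + ((10 + D) + 154)) = √(((3107/1952 + (-31 + 33)) + 28) + ((10 - 101/37) + 154)) = √(((3107/1952 + 2) + 28) + (269/37 + 154)) = √((7011/1952 + 28) + 5967/37) = √(61667/1952 + 5967/37) = √(13929263/72224) = √62876693182/18056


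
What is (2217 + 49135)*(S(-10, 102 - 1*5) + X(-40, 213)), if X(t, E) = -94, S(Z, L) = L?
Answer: 154056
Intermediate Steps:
(2217 + 49135)*(S(-10, 102 - 1*5) + X(-40, 213)) = (2217 + 49135)*((102 - 1*5) - 94) = 51352*((102 - 5) - 94) = 51352*(97 - 94) = 51352*3 = 154056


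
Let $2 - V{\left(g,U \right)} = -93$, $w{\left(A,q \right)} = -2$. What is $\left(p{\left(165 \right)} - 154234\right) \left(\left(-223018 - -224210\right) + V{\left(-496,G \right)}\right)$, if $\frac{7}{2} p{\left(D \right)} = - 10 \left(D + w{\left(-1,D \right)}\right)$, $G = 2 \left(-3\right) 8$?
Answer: $- \frac{1393689726}{7} \approx -1.991 \cdot 10^{8}$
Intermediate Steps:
$G = -48$ ($G = \left(-6\right) 8 = -48$)
$p{\left(D \right)} = \frac{40}{7} - \frac{20 D}{7}$ ($p{\left(D \right)} = \frac{2 \left(- 10 \left(D - 2\right)\right)}{7} = \frac{2 \left(- 10 \left(-2 + D\right)\right)}{7} = \frac{2 \left(20 - 10 D\right)}{7} = \frac{40}{7} - \frac{20 D}{7}$)
$V{\left(g,U \right)} = 95$ ($V{\left(g,U \right)} = 2 - -93 = 2 + 93 = 95$)
$\left(p{\left(165 \right)} - 154234\right) \left(\left(-223018 - -224210\right) + V{\left(-496,G \right)}\right) = \left(\left(\frac{40}{7} - \frac{3300}{7}\right) - 154234\right) \left(\left(-223018 - -224210\right) + 95\right) = \left(\left(\frac{40}{7} - \frac{3300}{7}\right) - 154234\right) \left(\left(-223018 + 224210\right) + 95\right) = \left(- \frac{3260}{7} - 154234\right) \left(1192 + 95\right) = \left(- \frac{1082898}{7}\right) 1287 = - \frac{1393689726}{7}$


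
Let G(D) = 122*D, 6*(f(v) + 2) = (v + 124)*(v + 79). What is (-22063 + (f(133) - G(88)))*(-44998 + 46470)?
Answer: -104748992/3 ≈ -3.4916e+7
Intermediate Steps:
f(v) = -2 + (79 + v)*(124 + v)/6 (f(v) = -2 + ((v + 124)*(v + 79))/6 = -2 + ((124 + v)*(79 + v))/6 = -2 + ((79 + v)*(124 + v))/6 = -2 + (79 + v)*(124 + v)/6)
(-22063 + (f(133) - G(88)))*(-44998 + 46470) = (-22063 + ((4892/3 + (1/6)*133**2 + (203/6)*133) - 122*88))*(-44998 + 46470) = (-22063 + ((4892/3 + (1/6)*17689 + 26999/6) - 1*10736))*1472 = (-22063 + ((4892/3 + 17689/6 + 26999/6) - 10736))*1472 = (-22063 + (27236/3 - 10736))*1472 = (-22063 - 4972/3)*1472 = -71161/3*1472 = -104748992/3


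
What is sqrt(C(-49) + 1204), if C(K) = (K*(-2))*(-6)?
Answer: 2*sqrt(154) ≈ 24.819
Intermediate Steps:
C(K) = 12*K (C(K) = -2*K*(-6) = 12*K)
sqrt(C(-49) + 1204) = sqrt(12*(-49) + 1204) = sqrt(-588 + 1204) = sqrt(616) = 2*sqrt(154)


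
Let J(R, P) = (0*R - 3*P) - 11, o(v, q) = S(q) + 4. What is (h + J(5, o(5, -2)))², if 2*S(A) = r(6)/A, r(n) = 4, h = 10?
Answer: 100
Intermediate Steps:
S(A) = 2/A (S(A) = (4/A)/2 = 2/A)
o(v, q) = 4 + 2/q (o(v, q) = 2/q + 4 = 4 + 2/q)
J(R, P) = -11 - 3*P (J(R, P) = (0 - 3*P) - 11 = -3*P - 11 = -11 - 3*P)
(h + J(5, o(5, -2)))² = (10 + (-11 - 3*(4 + 2/(-2))))² = (10 + (-11 - 3*(4 + 2*(-½))))² = (10 + (-11 - 3*(4 - 1)))² = (10 + (-11 - 3*3))² = (10 + (-11 - 9))² = (10 - 20)² = (-10)² = 100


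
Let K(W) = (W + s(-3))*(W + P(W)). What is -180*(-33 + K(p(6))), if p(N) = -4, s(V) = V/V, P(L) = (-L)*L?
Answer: -4860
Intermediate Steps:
P(L) = -L²
s(V) = 1
K(W) = (1 + W)*(W - W²) (K(W) = (W + 1)*(W - W²) = (1 + W)*(W - W²))
-180*(-33 + K(p(6))) = -180*(-33 + (-4 - 1*(-4)³)) = -180*(-33 + (-4 - 1*(-64))) = -180*(-33 + (-4 + 64)) = -180*(-33 + 60) = -180*27 = -4860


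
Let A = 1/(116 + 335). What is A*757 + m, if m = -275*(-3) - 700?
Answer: 57132/451 ≈ 126.68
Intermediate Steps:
A = 1/451 ≈ 0.0022173
m = 125 (m = 825 - 700 = 125)
A*757 + m = (1/451)*757 + 125 = 757/451 + 125 = 57132/451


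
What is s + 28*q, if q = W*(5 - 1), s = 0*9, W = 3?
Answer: 336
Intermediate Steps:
s = 0
q = 12 (q = 3*(5 - 1) = 3*4 = 12)
s + 28*q = 0 + 28*12 = 0 + 336 = 336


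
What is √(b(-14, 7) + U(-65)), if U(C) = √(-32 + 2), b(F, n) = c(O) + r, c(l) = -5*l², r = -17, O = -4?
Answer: √(-97 + I*√30) ≈ 0.27795 + 9.8528*I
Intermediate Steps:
b(F, n) = -97 (b(F, n) = -5*(-4)² - 17 = -5*16 - 17 = -80 - 17 = -97)
U(C) = I*√30 (U(C) = √(-30) = I*√30)
√(b(-14, 7) + U(-65)) = √(-97 + I*√30)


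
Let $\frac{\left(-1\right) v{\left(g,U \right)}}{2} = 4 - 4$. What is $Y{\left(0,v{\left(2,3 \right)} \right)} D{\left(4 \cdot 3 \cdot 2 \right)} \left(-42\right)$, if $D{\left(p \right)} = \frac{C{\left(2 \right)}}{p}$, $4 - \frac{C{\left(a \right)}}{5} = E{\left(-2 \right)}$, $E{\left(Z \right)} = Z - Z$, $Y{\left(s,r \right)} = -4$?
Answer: $140$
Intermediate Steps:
$v{\left(g,U \right)} = 0$ ($v{\left(g,U \right)} = - 2 \left(4 - 4\right) = \left(-2\right) 0 = 0$)
$E{\left(Z \right)} = 0$
$C{\left(a \right)} = 20$ ($C{\left(a \right)} = 20 - 0 = 20 + 0 = 20$)
$D{\left(p \right)} = \frac{20}{p}$
$Y{\left(0,v{\left(2,3 \right)} \right)} D{\left(4 \cdot 3 \cdot 2 \right)} \left(-42\right) = - 4 \frac{20}{4 \cdot 3 \cdot 2} \left(-42\right) = - 4 \frac{20}{12 \cdot 2} \left(-42\right) = - 4 \cdot \frac{20}{24} \left(-42\right) = - 4 \cdot 20 \cdot \frac{1}{24} \left(-42\right) = \left(-4\right) \frac{5}{6} \left(-42\right) = \left(- \frac{10}{3}\right) \left(-42\right) = 140$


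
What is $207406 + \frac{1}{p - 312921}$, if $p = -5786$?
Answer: $\frac{66101744041}{318707} \approx 2.0741 \cdot 10^{5}$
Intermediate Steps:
$207406 + \frac{1}{p - 312921} = 207406 + \frac{1}{-5786 - 312921} = 207406 + \frac{1}{-318707} = 207406 - \frac{1}{318707} = \frac{66101744041}{318707}$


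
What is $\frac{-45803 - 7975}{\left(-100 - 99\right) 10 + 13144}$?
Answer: $- \frac{8963}{1859} \approx -4.8214$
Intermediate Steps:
$\frac{-45803 - 7975}{\left(-100 - 99\right) 10 + 13144} = - \frac{53778}{\left(-199\right) 10 + 13144} = - \frac{53778}{-1990 + 13144} = - \frac{53778}{11154} = \left(-53778\right) \frac{1}{11154} = - \frac{8963}{1859}$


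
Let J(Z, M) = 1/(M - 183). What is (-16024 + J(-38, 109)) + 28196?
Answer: 900727/74 ≈ 12172.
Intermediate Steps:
J(Z, M) = 1/(-183 + M)
(-16024 + J(-38, 109)) + 28196 = (-16024 + 1/(-183 + 109)) + 28196 = (-16024 + 1/(-74)) + 28196 = (-16024 - 1/74) + 28196 = -1185777/74 + 28196 = 900727/74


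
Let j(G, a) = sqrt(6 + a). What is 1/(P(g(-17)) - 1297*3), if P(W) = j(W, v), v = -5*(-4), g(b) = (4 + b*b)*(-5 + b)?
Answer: -3891/15139855 - sqrt(26)/15139855 ≈ -0.00025734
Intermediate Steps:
g(b) = (-5 + b)*(4 + b**2) (g(b) = (4 + b**2)*(-5 + b) = (-5 + b)*(4 + b**2))
v = 20
P(W) = sqrt(26) (P(W) = sqrt(6 + 20) = sqrt(26))
1/(P(g(-17)) - 1297*3) = 1/(sqrt(26) - 1297*3) = 1/(sqrt(26) - 3891) = 1/(-3891 + sqrt(26))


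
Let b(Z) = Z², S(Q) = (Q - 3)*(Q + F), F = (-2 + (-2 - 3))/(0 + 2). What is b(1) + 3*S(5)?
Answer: 10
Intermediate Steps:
F = -7/2 (F = (-2 - 5)/2 = -7*½ = -7/2 ≈ -3.5000)
S(Q) = (-3 + Q)*(-7/2 + Q) (S(Q) = (Q - 3)*(Q - 7/2) = (-3 + Q)*(-7/2 + Q))
b(1) + 3*S(5) = 1² + 3*(21/2 + 5² - 13/2*5) = 1 + 3*(21/2 + 25 - 65/2) = 1 + 3*3 = 1 + 9 = 10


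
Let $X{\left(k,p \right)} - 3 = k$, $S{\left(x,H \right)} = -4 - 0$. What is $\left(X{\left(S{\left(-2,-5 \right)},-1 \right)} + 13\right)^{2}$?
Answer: $144$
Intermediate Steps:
$S{\left(x,H \right)} = -4$ ($S{\left(x,H \right)} = -4 + 0 = -4$)
$X{\left(k,p \right)} = 3 + k$
$\left(X{\left(S{\left(-2,-5 \right)},-1 \right)} + 13\right)^{2} = \left(\left(3 - 4\right) + 13\right)^{2} = \left(-1 + 13\right)^{2} = 12^{2} = 144$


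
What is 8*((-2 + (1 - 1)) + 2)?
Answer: 0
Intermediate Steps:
8*((-2 + (1 - 1)) + 2) = 8*((-2 + 0) + 2) = 8*(-2 + 2) = 8*0 = 0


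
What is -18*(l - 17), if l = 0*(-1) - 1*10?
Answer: 486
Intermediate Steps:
l = -10 (l = 0 - 10 = -10)
-18*(l - 17) = -18*(-10 - 17) = -18*(-27) = 486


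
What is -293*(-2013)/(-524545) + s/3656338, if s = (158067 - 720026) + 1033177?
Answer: -136383286688/136993844015 ≈ -0.99554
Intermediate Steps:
s = 471218 (s = -561959 + 1033177 = 471218)
-293*(-2013)/(-524545) + s/3656338 = -293*(-2013)/(-524545) + 471218/3656338 = 589809*(-1/524545) + 471218*(1/3656338) = -589809/524545 + 235609/1828169 = -136383286688/136993844015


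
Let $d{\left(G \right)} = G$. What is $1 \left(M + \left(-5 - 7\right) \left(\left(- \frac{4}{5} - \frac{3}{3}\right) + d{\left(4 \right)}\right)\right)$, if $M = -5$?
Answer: $- \frac{157}{5} \approx -31.4$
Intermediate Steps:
$1 \left(M + \left(-5 - 7\right) \left(\left(- \frac{4}{5} - \frac{3}{3}\right) + d{\left(4 \right)}\right)\right) = 1 \left(-5 + \left(-5 - 7\right) \left(\left(- \frac{4}{5} - \frac{3}{3}\right) + 4\right)\right) = 1 \left(-5 - 12 \left(\left(\left(-4\right) \frac{1}{5} - 1\right) + 4\right)\right) = 1 \left(-5 - 12 \left(\left(- \frac{4}{5} - 1\right) + 4\right)\right) = 1 \left(-5 - 12 \left(- \frac{9}{5} + 4\right)\right) = 1 \left(-5 - \frac{132}{5}\right) = 1 \left(- \frac{157}{5}\right) = - \frac{157}{5}$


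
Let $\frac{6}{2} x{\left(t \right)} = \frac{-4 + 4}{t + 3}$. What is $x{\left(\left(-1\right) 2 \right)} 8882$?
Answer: $0$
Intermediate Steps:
$x{\left(t \right)} = 0$ ($x{\left(t \right)} = \frac{\left(-4 + 4\right) \frac{1}{t + 3}}{3} = \frac{0 \frac{1}{3 + t}}{3} = \frac{1}{3} \cdot 0 = 0$)
$x{\left(\left(-1\right) 2 \right)} 8882 = 0 \cdot 8882 = 0$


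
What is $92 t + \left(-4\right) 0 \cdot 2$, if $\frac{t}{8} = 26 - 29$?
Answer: $-2208$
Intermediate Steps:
$t = -24$ ($t = 8 \left(26 - 29\right) = 8 \left(-3\right) = -24$)
$92 t + \left(-4\right) 0 \cdot 2 = 92 \left(-24\right) + \left(-4\right) 0 \cdot 2 = -2208 + 0 \cdot 2 = -2208 + 0 = -2208$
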